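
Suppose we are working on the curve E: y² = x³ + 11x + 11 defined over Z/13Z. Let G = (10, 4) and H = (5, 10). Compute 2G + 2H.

First 2G:
Repeated addition: build up to 2G.
2G: tangent at (10, 4): λ = (3·10² + 11)/(2·4) ≡ 12/8. 8⁻¹ ≡ 5 (mod 13) since 8·5 = 40 ≡ 1, so λ ≡ 12·5 ≡ 8.
  x = λ² - 10 - 10 = 64 - 20 ≡ 5; y = λ·(10 - 5) - 4 ≡ 10. → (5, 10)
2G = (5, 10).
Next 2H:
Repeated addition: build up to 2H.
2H: tangent at (5, 10): λ = (3·5² + 11)/(2·10) ≡ 8/7. 7⁻¹ ≡ 2 (mod 13) since 7·2 = 14 ≡ 1, so λ ≡ 8·2 ≡ 3.
  x = λ² - 5 - 5 = 9 - 10 ≡ 12; y = λ·(5 - 12) - 10 ≡ 8. → (12, 8)
2H = (12, 8).
Finally 2G + 2H:
(5, 10) + (12, 8). λ = (8 - 10)/(12 - 5) ≡ 11/7 mod 13. 7⁻¹ ≡ 2 (mod 13), so λ ≡ 9.
  x = λ² - 5 - 12 = 81 - 17 ≡ 12; y = λ·(5 - 12) - 10 ≡ 5. → (12, 5)

(12, 5)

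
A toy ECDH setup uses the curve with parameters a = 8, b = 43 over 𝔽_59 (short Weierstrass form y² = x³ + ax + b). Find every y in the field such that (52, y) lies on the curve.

x³ + 8x + 43 = 141067 ≡ 57 (mod 59).
Square roots of 57 mod 59: 23 and 36 (since 23² = 529 ≡ 57).

23, 36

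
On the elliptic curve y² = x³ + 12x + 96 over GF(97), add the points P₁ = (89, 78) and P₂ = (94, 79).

(77, 2)

(89, 78) + (94, 79). λ = (79 - 78)/(94 - 89) ≡ 1/5 mod 97. 5⁻¹ ≡ 39 (mod 97), so λ ≡ 39.
  x = λ² - 89 - 94 = 1521 - 183 ≡ 77; y = λ·(89 - 77) - 78 ≡ 2. → (77, 2)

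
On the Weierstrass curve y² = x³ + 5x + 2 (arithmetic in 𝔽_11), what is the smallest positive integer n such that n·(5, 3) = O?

2P: tangent at (5, 3): λ = (3·5² + 5)/(2·3) ≡ 3/6. 6⁻¹ ≡ 2 (mod 11) since 6·2 = 12 ≡ 1, so λ ≡ 3·2 ≡ 6.
  x = λ² - 5 - 5 = 36 - 10 ≡ 4; y = λ·(5 - 4) - 3 ≡ 3. → (4, 3)
3P: (4, 3) + (5, 3). λ = (3 - 3)/(5 - 4) ≡ 0/1 mod 11. 1⁻¹ ≡ 1 (mod 11) since 1·1 = 1 ≡ 1, so λ ≡ 0.
  x = λ² - 4 - 5 = 0 - 9 ≡ 2; y = λ·(4 - 2) - 3 ≡ 8. → (2, 8)
4P: (2, 8) + (5, 3). λ = (3 - 8)/(5 - 2) ≡ 6/3 mod 11. 3⁻¹ ≡ 4 (mod 11), so λ ≡ 2.
  x = λ² - 2 - 5 = 4 - 7 ≡ 8; y = λ·(2 - 8) - 8 ≡ 2. → (8, 2)
5P: (8, 2) + (5, 3). λ = (3 - 2)/(5 - 8) ≡ 1/8 mod 11. 8⁻¹ ≡ 7 (mod 11), so λ ≡ 7.
  x = λ² - 8 - 5 = 49 - 13 ≡ 3; y = λ·(8 - 3) - 2 ≡ 0. → (3, 0)
6P: (3, 0) + (5, 3). λ = (3 - 0)/(5 - 3) ≡ 3/2 mod 11. 2⁻¹ ≡ 6 (mod 11), so λ ≡ 7.
  x = λ² - 3 - 5 = 49 - 8 ≡ 8; y = λ·(3 - 8) - 0 ≡ 9. → (8, 9)
7P: (8, 9) + (5, 3). λ = (3 - 9)/(5 - 8) ≡ 5/8 mod 11. 8⁻¹ ≡ 7 (mod 11) since 8·7 = 56 ≡ 1, so λ ≡ 2.
  x = λ² - 8 - 5 = 4 - 13 ≡ 2; y = λ·(8 - 2) - 9 ≡ 3. → (2, 3)
8P: (2, 3) + (5, 3). λ = (3 - 3)/(5 - 2) ≡ 0/3 mod 11. 3⁻¹ ≡ 4 (mod 11), so λ ≡ 0.
  x = λ² - 2 - 5 = 0 - 7 ≡ 4; y = λ·(2 - 4) - 3 ≡ 8. → (4, 8)
9P: (4, 8) + (5, 3). λ = (3 - 8)/(5 - 4) ≡ 6/1 mod 11. 1⁻¹ ≡ 1 (mod 11) since 1·1 = 1 ≡ 1, so λ ≡ 6.
  x = λ² - 4 - 5 = 36 - 9 ≡ 5; y = λ·(4 - 5) - 8 ≡ 8. → (5, 8)
10P: (5, 8) + (5, 3): same x and y₁ ≡ -y₂, so the sum is O.
10P = O, so the order is 10.

10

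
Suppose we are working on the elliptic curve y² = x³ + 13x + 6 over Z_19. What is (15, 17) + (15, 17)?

tangent at (15, 17): λ = (3·15² + 13)/(2·17) ≡ 4/15. 15⁻¹ ≡ 14 (mod 19), so λ ≡ 4·14 ≡ 18.
  x = λ² - 15 - 15 = 324 - 30 ≡ 9; y = λ·(15 - 9) - 17 ≡ 15. → (9, 15)

(9, 15)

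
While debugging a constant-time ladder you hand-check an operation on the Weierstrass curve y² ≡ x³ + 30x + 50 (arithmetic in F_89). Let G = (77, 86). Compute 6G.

(6, 1)

Repeated addition: build up to 6G.
2G: tangent at (77, 86): λ = (3·77² + 30)/(2·86) ≡ 17/83. 83⁻¹ ≡ 74 (mod 89), so λ ≡ 17·74 ≡ 12.
  x = λ² - 77 - 77 = 144 - 154 ≡ 79; y = λ·(77 - 79) - 86 ≡ 68. → (79, 68)
3G: (79, 68) + (77, 86). λ = (86 - 68)/(77 - 79) ≡ 18/87 mod 89. 87⁻¹ ≡ 44 (mod 89) since 87·44 = 3828 ≡ 1, so λ ≡ 80.
  x = λ² - 79 - 77 = 6400 - 156 ≡ 14; y = λ·(79 - 14) - 68 ≡ 59. → (14, 59)
4G: (14, 59) + (77, 86). λ = (86 - 59)/(77 - 14) ≡ 27/63 mod 89. 63⁻¹ ≡ 65 (mod 89) since 63·65 = 4095 ≡ 1, so λ ≡ 64.
  x = λ² - 14 - 77 = 4096 - 91 ≡ 0; y = λ·(14 - 0) - 59 ≡ 36. → (0, 36)
5G: (0, 36) + (77, 86). λ = (86 - 36)/(77 - 0) ≡ 50/77 mod 89. 77⁻¹ ≡ 37 (mod 89), so λ ≡ 70.
  x = λ² - 0 - 77 = 4900 - 77 ≡ 17; y = λ·(0 - 17) - 36 ≡ 20. → (17, 20)
6G: (17, 20) + (77, 86). λ = (86 - 20)/(77 - 17) ≡ 66/60 mod 89. 60⁻¹ ≡ 46 (mod 89), so λ ≡ 10.
  x = λ² - 17 - 77 = 100 - 94 ≡ 6; y = λ·(17 - 6) - 20 ≡ 1. → (6, 1)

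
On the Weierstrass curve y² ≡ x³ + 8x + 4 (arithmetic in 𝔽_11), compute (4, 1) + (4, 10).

O

The two points share x = 4 and their y-coordinates satisfy 1 + 10 ≡ 0 (mod 11), so they are inverses. Their sum is O.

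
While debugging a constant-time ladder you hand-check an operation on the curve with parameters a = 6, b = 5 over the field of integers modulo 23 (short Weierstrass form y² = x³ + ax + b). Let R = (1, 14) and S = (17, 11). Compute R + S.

(8, 6)

(1, 14) + (17, 11). λ = (11 - 14)/(17 - 1) ≡ 20/16 mod 23. 16⁻¹ ≡ 13 (mod 23), so λ ≡ 7.
  x = λ² - 1 - 17 = 49 - 18 ≡ 8; y = λ·(1 - 8) - 14 ≡ 6. → (8, 6)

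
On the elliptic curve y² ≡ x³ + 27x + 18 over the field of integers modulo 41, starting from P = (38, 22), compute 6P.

(0, 10)

Double-and-add on 6 = (110)₂. Start with P = (38, 22) for the leading 1-bit.
double: tangent at (38, 22): λ = (3·38² + 27)/(2·22) ≡ 13/3. 3⁻¹ ≡ 14 (mod 41) since 3·14 = 42 ≡ 1, so λ ≡ 13·14 ≡ 18.
  x = λ² - 38 - 38 = 324 - 76 ≡ 2; y = λ·(38 - 2) - 22 ≡ 11. → (2, 11)
add P: (2, 11) + (38, 22). λ = (22 - 11)/(38 - 2) ≡ 11/36 mod 41. 36⁻¹ ≡ 8 (mod 41), so λ ≡ 6.
  x = λ² - 2 - 38 = 36 - 40 ≡ 37; y = λ·(2 - 37) - 11 ≡ 25. → (37, 25)
double: tangent at (37, 25): λ = (3·37² + 27)/(2·25) ≡ 34/9. 9⁻¹ ≡ 32 (mod 41), so λ ≡ 34·32 ≡ 22.
  x = λ² - 37 - 37 = 484 - 74 ≡ 0; y = λ·(37 - 0) - 25 ≡ 10. → (0, 10)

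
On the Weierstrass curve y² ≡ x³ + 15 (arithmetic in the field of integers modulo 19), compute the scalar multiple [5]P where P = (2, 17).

Double-and-add on 5 = (101)₂. Start with P = (2, 17) for the leading 1-bit.
double: tangent at (2, 17): λ = (3·2² + 0)/(2·17) ≡ 12/15. 15⁻¹ ≡ 14 (mod 19), so λ ≡ 12·14 ≡ 16.
  x = λ² - 2 - 2 = 256 - 4 ≡ 5; y = λ·(2 - 5) - 17 ≡ 11. → (5, 11)
double: tangent at (5, 11): λ = (3·5² + 0)/(2·11) ≡ 18/3. 3⁻¹ ≡ 13 (mod 19) since 3·13 = 39 ≡ 1, so λ ≡ 18·13 ≡ 6.
  x = λ² - 5 - 5 = 36 - 10 ≡ 7; y = λ·(5 - 7) - 11 ≡ 15. → (7, 15)
add P: (7, 15) + (2, 17). λ = (17 - 15)/(2 - 7) ≡ 2/14 mod 19. 14⁻¹ ≡ 15 (mod 19) since 14·15 = 210 ≡ 1, so λ ≡ 11.
  x = λ² - 7 - 2 = 121 - 9 ≡ 17; y = λ·(7 - 17) - 15 ≡ 8. → (17, 8)

(17, 8)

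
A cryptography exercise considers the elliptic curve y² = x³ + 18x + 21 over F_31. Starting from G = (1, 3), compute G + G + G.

Repeated addition: build up to 3G.
2G: tangent at (1, 3): λ = (3·1² + 18)/(2·3) ≡ 21/6. 6⁻¹ ≡ 26 (mod 31) since 6·26 = 156 ≡ 1, so λ ≡ 21·26 ≡ 19.
  x = λ² - 1 - 1 = 361 - 2 ≡ 18; y = λ·(1 - 18) - 3 ≡ 15. → (18, 15)
3G: (18, 15) + (1, 3). λ = (3 - 15)/(1 - 18) ≡ 19/14 mod 31. 14⁻¹ ≡ 20 (mod 31) since 14·20 = 280 ≡ 1, so λ ≡ 8.
  x = λ² - 18 - 1 = 64 - 19 ≡ 14; y = λ·(18 - 14) - 15 ≡ 17. → (14, 17)

(14, 17)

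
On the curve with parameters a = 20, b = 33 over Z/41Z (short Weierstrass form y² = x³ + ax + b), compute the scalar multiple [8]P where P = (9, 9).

(29, 19)

Double-and-add on 8 = (1000)₂. Start with P = (9, 9) for the leading 1-bit.
double: tangent at (9, 9): λ = (3·9² + 20)/(2·9) ≡ 17/18. 18⁻¹ ≡ 16 (mod 41), so λ ≡ 17·16 ≡ 26.
  x = λ² - 9 - 9 = 676 - 18 ≡ 2; y = λ·(9 - 2) - 9 ≡ 9. → (2, 9)
double: tangent at (2, 9): λ = (3·2² + 20)/(2·9) ≡ 32/18. 18⁻¹ ≡ 16 (mod 41), so λ ≡ 32·16 ≡ 20.
  x = λ² - 2 - 2 = 400 - 4 ≡ 27; y = λ·(2 - 27) - 9 ≡ 24. → (27, 24)
double: tangent at (27, 24): λ = (3·27² + 20)/(2·24) ≡ 34/7. 7⁻¹ ≡ 6 (mod 41), so λ ≡ 34·6 ≡ 40.
  x = λ² - 27 - 27 = 1600 - 54 ≡ 29; y = λ·(27 - 29) - 24 ≡ 19. → (29, 19)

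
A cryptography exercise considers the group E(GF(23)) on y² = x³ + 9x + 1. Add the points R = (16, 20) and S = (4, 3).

(16, 20) + (4, 3). λ = (3 - 20)/(4 - 16) ≡ 6/11 mod 23. 11⁻¹ ≡ 21 (mod 23) since 11·21 = 231 ≡ 1, so λ ≡ 11.
  x = λ² - 16 - 4 = 121 - 20 ≡ 9; y = λ·(16 - 9) - 20 ≡ 11. → (9, 11)

(9, 11)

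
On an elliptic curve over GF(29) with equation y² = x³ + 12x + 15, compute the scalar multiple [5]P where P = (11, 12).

(3, 22)

Double-and-add on 5 = (101)₂. Start with P = (11, 12) for the leading 1-bit.
double: tangent at (11, 12): λ = (3·11² + 12)/(2·12) ≡ 27/24. 24⁻¹ ≡ 23 (mod 29), so λ ≡ 27·23 ≡ 12.
  x = λ² - 11 - 11 = 144 - 22 ≡ 6; y = λ·(11 - 6) - 12 ≡ 19. → (6, 19)
double: tangent at (6, 19): λ = (3·6² + 12)/(2·19) ≡ 4/9. 9⁻¹ ≡ 13 (mod 29), so λ ≡ 4·13 ≡ 23.
  x = λ² - 6 - 6 = 529 - 12 ≡ 24; y = λ·(6 - 24) - 19 ≡ 2. → (24, 2)
add P: (24, 2) + (11, 12). λ = (12 - 2)/(11 - 24) ≡ 10/16 mod 29. 16⁻¹ ≡ 20 (mod 29) since 16·20 = 320 ≡ 1, so λ ≡ 26.
  x = λ² - 24 - 11 = 676 - 35 ≡ 3; y = λ·(24 - 3) - 2 ≡ 22. → (3, 22)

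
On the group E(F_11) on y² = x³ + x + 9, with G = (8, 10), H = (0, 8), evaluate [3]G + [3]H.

First 3G:
Repeated addition: build up to 3G.
2G: tangent at (8, 10): λ = (3·8² + 1)/(2·10) ≡ 6/9. 9⁻¹ ≡ 5 (mod 11) since 9·5 = 45 ≡ 1, so λ ≡ 6·5 ≡ 8.
  x = λ² - 8 - 8 = 64 - 16 ≡ 4; y = λ·(8 - 4) - 10 ≡ 0. → (4, 0)
3G: (4, 0) + (8, 10). λ = (10 - 0)/(8 - 4) ≡ 10/4 mod 11. 4⁻¹ ≡ 3 (mod 11) since 4·3 = 12 ≡ 1, so λ ≡ 8.
  x = λ² - 4 - 8 = 64 - 12 ≡ 8; y = λ·(4 - 8) - 0 ≡ 1. → (8, 1)
3G = (8, 1).
Next 3H:
Repeated addition: build up to 3H.
2H: tangent at (0, 8): λ = (3·0² + 1)/(2·8) ≡ 1/5. 5⁻¹ ≡ 9 (mod 11) since 5·9 = 45 ≡ 1, so λ ≡ 1·9 ≡ 9.
  x = λ² - 0 - 0 = 81 - 0 ≡ 4; y = λ·(0 - 4) - 8 ≡ 0. → (4, 0)
3H: (4, 0) + (0, 8). λ = (8 - 0)/(0 - 4) ≡ 8/7 mod 11. 7⁻¹ ≡ 8 (mod 11), so λ ≡ 9.
  x = λ² - 4 - 0 = 81 - 4 ≡ 0; y = λ·(4 - 0) - 0 ≡ 3. → (0, 3)
3H = (0, 3).
Finally 3G + 3H:
(8, 1) + (0, 3). λ = (3 - 1)/(0 - 8) ≡ 2/3 mod 11. 3⁻¹ ≡ 4 (mod 11), so λ ≡ 8.
  x = λ² - 8 - 0 = 64 - 8 ≡ 1; y = λ·(8 - 1) - 1 ≡ 0. → (1, 0)

(1, 0)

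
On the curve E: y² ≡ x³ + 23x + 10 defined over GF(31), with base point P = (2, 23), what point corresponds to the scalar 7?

(25, 11)

Double-and-add on 7 = (111)₂. Start with P = (2, 23) for the leading 1-bit.
double: tangent at (2, 23): λ = (3·2² + 23)/(2·23) ≡ 4/15. 15⁻¹ ≡ 29 (mod 31) since 15·29 = 435 ≡ 1, so λ ≡ 4·29 ≡ 23.
  x = λ² - 2 - 2 = 529 - 4 ≡ 29; y = λ·(2 - 29) - 23 ≡ 7. → (29, 7)
add P: (29, 7) + (2, 23). λ = (23 - 7)/(2 - 29) ≡ 16/4 mod 31. 4⁻¹ ≡ 8 (mod 31), so λ ≡ 4.
  x = λ² - 29 - 2 = 16 - 31 ≡ 16; y = λ·(29 - 16) - 7 ≡ 14. → (16, 14)
double: tangent at (16, 14): λ = (3·16² + 23)/(2·14) ≡ 16/28. 28⁻¹ ≡ 10 (mod 31) since 28·10 = 280 ≡ 1, so λ ≡ 16·10 ≡ 5.
  x = λ² - 16 - 16 = 25 - 32 ≡ 24; y = λ·(16 - 24) - 14 ≡ 8. → (24, 8)
add P: (24, 8) + (2, 23). λ = (23 - 8)/(2 - 24) ≡ 15/9 mod 31. 9⁻¹ ≡ 7 (mod 31), so λ ≡ 12.
  x = λ² - 24 - 2 = 144 - 26 ≡ 25; y = λ·(24 - 25) - 8 ≡ 11. → (25, 11)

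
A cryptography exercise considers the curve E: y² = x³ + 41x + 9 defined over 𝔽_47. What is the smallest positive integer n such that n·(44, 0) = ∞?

2

2P: (44, 0) + (44, 0): same x and y₁ ≡ -y₂, so the sum is ∞.
2P = ∞, so the order is 2.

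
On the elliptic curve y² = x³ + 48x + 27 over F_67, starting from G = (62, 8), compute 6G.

Double-and-add on 6 = (110)₂. Start with G = (62, 8) for the leading 1-bit.
double: tangent at (62, 8): λ = (3·62² + 48)/(2·8) ≡ 56/16. 16⁻¹ ≡ 21 (mod 67) since 16·21 = 336 ≡ 1, so λ ≡ 56·21 ≡ 37.
  x = λ² - 62 - 62 = 1369 - 124 ≡ 39; y = λ·(62 - 39) - 8 ≡ 39. → (39, 39)
add G: (39, 39) + (62, 8). λ = (8 - 39)/(62 - 39) ≡ 36/23 mod 67. 23⁻¹ ≡ 35 (mod 67), so λ ≡ 54.
  x = λ² - 39 - 62 = 2916 - 101 ≡ 1; y = λ·(39 - 1) - 39 ≡ 3. → (1, 3)
double: tangent at (1, 3): λ = (3·1² + 48)/(2·3) ≡ 51/6. 6⁻¹ ≡ 56 (mod 67), so λ ≡ 51·56 ≡ 42.
  x = λ² - 1 - 1 = 1764 - 2 ≡ 20; y = λ·(1 - 20) - 3 ≡ 3. → (20, 3)

(20, 3)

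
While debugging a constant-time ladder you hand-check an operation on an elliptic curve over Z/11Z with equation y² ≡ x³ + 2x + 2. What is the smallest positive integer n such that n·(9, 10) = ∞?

3

2P: tangent at (9, 10): λ = (3·9² + 2)/(2·10) ≡ 3/9. 9⁻¹ ≡ 5 (mod 11), so λ ≡ 3·5 ≡ 4.
  x = λ² - 9 - 9 = 16 - 18 ≡ 9; y = λ·(9 - 9) - 10 ≡ 1. → (9, 1)
3P: (9, 1) + (9, 10): same x and y₁ ≡ -y₂, so the sum is ∞.
3P = ∞, so the order is 3.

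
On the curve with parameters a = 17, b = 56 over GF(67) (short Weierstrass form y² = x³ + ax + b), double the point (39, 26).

tangent at (39, 26): λ = (3·39² + 17)/(2·26) ≡ 24/52. 52⁻¹ ≡ 58 (mod 67) since 52·58 = 3016 ≡ 1, so λ ≡ 24·58 ≡ 52.
  x = λ² - 39 - 39 = 2704 - 78 ≡ 13; y = λ·(39 - 13) - 26 ≡ 53. → (13, 53)

(13, 53)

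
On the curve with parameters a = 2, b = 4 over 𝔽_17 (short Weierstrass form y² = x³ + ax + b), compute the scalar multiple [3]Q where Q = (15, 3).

(4, 12)

Repeated addition: build up to 3Q.
2Q: tangent at (15, 3): λ = (3·15² + 2)/(2·3) ≡ 14/6. 6⁻¹ ≡ 3 (mod 17) since 6·3 = 18 ≡ 1, so λ ≡ 14·3 ≡ 8.
  x = λ² - 15 - 15 = 64 - 30 ≡ 0; y = λ·(15 - 0) - 3 ≡ 15. → (0, 15)
3Q: (0, 15) + (15, 3). λ = (3 - 15)/(15 - 0) ≡ 5/15 mod 17. 15⁻¹ ≡ 8 (mod 17) since 15·8 = 120 ≡ 1, so λ ≡ 6.
  x = λ² - 0 - 15 = 36 - 15 ≡ 4; y = λ·(0 - 4) - 15 ≡ 12. → (4, 12)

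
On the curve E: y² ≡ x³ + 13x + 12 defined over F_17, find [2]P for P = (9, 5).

(7, 2)

tangent at (9, 5): λ = (3·9² + 13)/(2·5) ≡ 1/10. 10⁻¹ ≡ 12 (mod 17), so λ ≡ 1·12 ≡ 12.
  x = λ² - 9 - 9 = 144 - 18 ≡ 7; y = λ·(9 - 7) - 5 ≡ 2. → (7, 2)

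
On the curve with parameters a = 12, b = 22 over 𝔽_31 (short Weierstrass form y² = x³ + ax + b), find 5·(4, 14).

Write Q = (4, 14).
Repeated addition: build up to 5Q.
2Q: tangent at (4, 14): λ = (3·4² + 12)/(2·14) ≡ 29/28. 28⁻¹ ≡ 10 (mod 31) since 28·10 = 280 ≡ 1, so λ ≡ 29·10 ≡ 11.
  x = λ² - 4 - 4 = 121 - 8 ≡ 20; y = λ·(4 - 20) - 14 ≡ 27. → (20, 27)
3Q: (20, 27) + (4, 14). λ = (14 - 27)/(4 - 20) ≡ 18/15 mod 31. 15⁻¹ ≡ 29 (mod 31), so λ ≡ 26.
  x = λ² - 20 - 4 = 676 - 24 ≡ 1; y = λ·(20 - 1) - 27 ≡ 2. → (1, 2)
4Q: (1, 2) + (4, 14). λ = (14 - 2)/(4 - 1) ≡ 12/3 mod 31. 3⁻¹ ≡ 21 (mod 31), so λ ≡ 4.
  x = λ² - 1 - 4 = 16 - 5 ≡ 11; y = λ·(1 - 11) - 2 ≡ 20. → (11, 20)
5Q: (11, 20) + (4, 14). λ = (14 - 20)/(4 - 11) ≡ 25/24 mod 31. 24⁻¹ ≡ 22 (mod 31) since 24·22 = 528 ≡ 1, so λ ≡ 23.
  x = λ² - 11 - 4 = 529 - 15 ≡ 18; y = λ·(11 - 18) - 20 ≡ 5. → (18, 5)

(18, 5)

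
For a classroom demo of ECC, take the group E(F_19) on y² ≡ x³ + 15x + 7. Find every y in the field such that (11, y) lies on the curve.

none

x³ + 15x + 7 = 1503 ≡ 2 (mod 19).
2 is a non-residue mod 19; no y exists.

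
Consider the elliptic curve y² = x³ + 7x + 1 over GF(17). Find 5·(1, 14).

(8, 5)

Write G = (1, 14).
Repeated addition: build up to 5G.
2G: tangent at (1, 14): λ = (3·1² + 7)/(2·14) ≡ 10/11. 11⁻¹ ≡ 14 (mod 17), so λ ≡ 10·14 ≡ 4.
  x = λ² - 1 - 1 = 16 - 2 ≡ 14; y = λ·(1 - 14) - 14 ≡ 2. → (14, 2)
3G: (14, 2) + (1, 14). λ = (14 - 2)/(1 - 14) ≡ 12/4 mod 17. 4⁻¹ ≡ 13 (mod 17) since 4·13 = 52 ≡ 1, so λ ≡ 3.
  x = λ² - 14 - 1 = 9 - 15 ≡ 11; y = λ·(14 - 11) - 2 ≡ 7. → (11, 7)
4G: (11, 7) + (1, 14). λ = (14 - 7)/(1 - 11) ≡ 7/7 mod 17. 7⁻¹ ≡ 5 (mod 17), so λ ≡ 1.
  x = λ² - 11 - 1 = 1 - 12 ≡ 6; y = λ·(11 - 6) - 7 ≡ 15. → (6, 15)
5G: (6, 15) + (1, 14). λ = (14 - 15)/(1 - 6) ≡ 16/12 mod 17. 12⁻¹ ≡ 10 (mod 17) since 12·10 = 120 ≡ 1, so λ ≡ 7.
  x = λ² - 6 - 1 = 49 - 7 ≡ 8; y = λ·(6 - 8) - 15 ≡ 5. → (8, 5)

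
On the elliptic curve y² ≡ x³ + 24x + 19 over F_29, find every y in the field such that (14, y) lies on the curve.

5, 24

x³ + 24x + 19 = 3099 ≡ 25 (mod 29).
Square roots of 25 mod 29: 5 and 24 (since 5² = 25 ≡ 25).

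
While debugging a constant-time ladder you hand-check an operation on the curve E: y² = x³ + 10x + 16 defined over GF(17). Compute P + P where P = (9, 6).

(8, 8)

tangent at (9, 6): λ = (3·9² + 10)/(2·6) ≡ 15/12. 12⁻¹ ≡ 10 (mod 17) since 12·10 = 120 ≡ 1, so λ ≡ 15·10 ≡ 14.
  x = λ² - 9 - 9 = 196 - 18 ≡ 8; y = λ·(9 - 8) - 6 ≡ 8. → (8, 8)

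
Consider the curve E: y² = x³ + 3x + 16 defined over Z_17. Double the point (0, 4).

(2, 8)

tangent at (0, 4): λ = (3·0² + 3)/(2·4) ≡ 3/8. 8⁻¹ ≡ 15 (mod 17) since 8·15 = 120 ≡ 1, so λ ≡ 3·15 ≡ 11.
  x = λ² - 0 - 0 = 121 - 0 ≡ 2; y = λ·(0 - 2) - 4 ≡ 8. → (2, 8)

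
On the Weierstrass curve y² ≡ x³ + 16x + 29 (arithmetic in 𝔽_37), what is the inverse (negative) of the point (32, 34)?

-(32, 34) = (32, -34 mod 37) = (32, 3).

(32, 3)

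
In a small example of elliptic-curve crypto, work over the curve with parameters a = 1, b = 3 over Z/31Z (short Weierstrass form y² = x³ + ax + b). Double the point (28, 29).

tangent at (28, 29): λ = (3·28² + 1)/(2·29) ≡ 28/27. 27⁻¹ ≡ 23 (mod 31), so λ ≡ 28·23 ≡ 24.
  x = λ² - 28 - 28 = 576 - 56 ≡ 24; y = λ·(28 - 24) - 29 ≡ 5. → (24, 5)

(24, 5)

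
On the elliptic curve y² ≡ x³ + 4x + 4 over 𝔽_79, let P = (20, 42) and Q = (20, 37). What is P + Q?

The two points share x = 20 and their y-coordinates satisfy 42 + 37 ≡ 0 (mod 79), so they are inverses. Their sum is ∞.

O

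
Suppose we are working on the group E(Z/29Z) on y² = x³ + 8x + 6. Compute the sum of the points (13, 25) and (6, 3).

(13, 25) + (6, 3). λ = (3 - 25)/(6 - 13) ≡ 7/22 mod 29. 22⁻¹ ≡ 4 (mod 29), so λ ≡ 28.
  x = λ² - 13 - 6 = 784 - 19 ≡ 11; y = λ·(13 - 11) - 25 ≡ 2. → (11, 2)

(11, 2)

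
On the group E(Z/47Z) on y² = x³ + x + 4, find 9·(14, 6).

(46, 7)

Write Q = (14, 6).
Double-and-add on 9 = (1001)₂. Start with Q = (14, 6) for the leading 1-bit.
double: tangent at (14, 6): λ = (3·14² + 1)/(2·6) ≡ 25/12. 12⁻¹ ≡ 4 (mod 47) since 12·4 = 48 ≡ 1, so λ ≡ 25·4 ≡ 6.
  x = λ² - 14 - 14 = 36 - 28 ≡ 8; y = λ·(14 - 8) - 6 ≡ 30. → (8, 30)
double: tangent at (8, 30): λ = (3·8² + 1)/(2·30) ≡ 5/13. 13⁻¹ ≡ 29 (mod 47) since 13·29 = 377 ≡ 1, so λ ≡ 5·29 ≡ 4.
  x = λ² - 8 - 8 = 16 - 16 ≡ 0; y = λ·(8 - 0) - 30 ≡ 2. → (0, 2)
double: tangent at (0, 2): λ = (3·0² + 1)/(2·2) ≡ 1/4. 4⁻¹ ≡ 12 (mod 47) since 4·12 = 48 ≡ 1, so λ ≡ 1·12 ≡ 12.
  x = λ² - 0 - 0 = 144 - 0 ≡ 3; y = λ·(0 - 3) - 2 ≡ 9. → (3, 9)
add Q: (3, 9) + (14, 6). λ = (6 - 9)/(14 - 3) ≡ 44/11 mod 47. 11⁻¹ ≡ 30 (mod 47), so λ ≡ 4.
  x = λ² - 3 - 14 = 16 - 17 ≡ 46; y = λ·(3 - 46) - 9 ≡ 7. → (46, 7)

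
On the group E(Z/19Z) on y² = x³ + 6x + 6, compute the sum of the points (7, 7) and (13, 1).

(0, 5)

(7, 7) + (13, 1). λ = (1 - 7)/(13 - 7) ≡ 13/6 mod 19. 6⁻¹ ≡ 16 (mod 19) since 6·16 = 96 ≡ 1, so λ ≡ 18.
  x = λ² - 7 - 13 = 324 - 20 ≡ 0; y = λ·(7 - 0) - 7 ≡ 5. → (0, 5)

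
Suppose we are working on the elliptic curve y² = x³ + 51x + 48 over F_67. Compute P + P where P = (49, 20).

(29, 56)

tangent at (49, 20): λ = (3·49² + 51)/(2·20) ≡ 18/40. 40⁻¹ ≡ 62 (mod 67) since 40·62 = 2480 ≡ 1, so λ ≡ 18·62 ≡ 44.
  x = λ² - 49 - 49 = 1936 - 98 ≡ 29; y = λ·(49 - 29) - 20 ≡ 56. → (29, 56)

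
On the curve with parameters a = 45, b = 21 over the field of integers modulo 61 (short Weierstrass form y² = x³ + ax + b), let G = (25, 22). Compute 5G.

(50, 5)

Double-and-add on 5 = (101)₂. Start with G = (25, 22) for the leading 1-bit.
double: tangent at (25, 22): λ = (3·25² + 45)/(2·22) ≡ 29/44. 44⁻¹ ≡ 43 (mod 61), so λ ≡ 29·43 ≡ 27.
  x = λ² - 25 - 25 = 729 - 50 ≡ 8; y = λ·(25 - 8) - 22 ≡ 10. → (8, 10)
double: tangent at (8, 10): λ = (3·8² + 45)/(2·10) ≡ 54/20. 20⁻¹ ≡ 58 (mod 61) since 20·58 = 1160 ≡ 1, so λ ≡ 54·58 ≡ 21.
  x = λ² - 8 - 8 = 441 - 16 ≡ 59; y = λ·(8 - 59) - 10 ≡ 17. → (59, 17)
add G: (59, 17) + (25, 22). λ = (22 - 17)/(25 - 59) ≡ 5/27 mod 61. 27⁻¹ ≡ 52 (mod 61), so λ ≡ 16.
  x = λ² - 59 - 25 = 256 - 84 ≡ 50; y = λ·(59 - 50) - 17 ≡ 5. → (50, 5)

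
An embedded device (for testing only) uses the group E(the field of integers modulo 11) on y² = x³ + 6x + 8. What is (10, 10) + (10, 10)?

(3, 8)

tangent at (10, 10): λ = (3·10² + 6)/(2·10) ≡ 9/9. 9⁻¹ ≡ 5 (mod 11), so λ ≡ 9·5 ≡ 1.
  x = λ² - 10 - 10 = 1 - 20 ≡ 3; y = λ·(10 - 3) - 10 ≡ 8. → (3, 8)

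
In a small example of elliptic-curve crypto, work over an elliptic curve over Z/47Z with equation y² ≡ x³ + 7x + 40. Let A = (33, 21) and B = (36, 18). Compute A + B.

(33, 21) + (36, 18). λ = (18 - 21)/(36 - 33) ≡ 44/3 mod 47. 3⁻¹ ≡ 16 (mod 47) since 3·16 = 48 ≡ 1, so λ ≡ 46.
  x = λ² - 33 - 36 = 2116 - 69 ≡ 26; y = λ·(33 - 26) - 21 ≡ 19. → (26, 19)

(26, 19)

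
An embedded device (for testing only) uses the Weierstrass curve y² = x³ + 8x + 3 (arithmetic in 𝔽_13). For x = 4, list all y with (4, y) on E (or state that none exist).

x³ + 8x + 3 = 99 ≡ 8 (mod 13).
8 is a non-residue mod 13; no y exists.

none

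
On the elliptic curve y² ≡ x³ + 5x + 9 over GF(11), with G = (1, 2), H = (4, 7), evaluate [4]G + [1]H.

First 4G:
Double-and-add on 4 = (100)₂. Start with G = (1, 2) for the leading 1-bit.
double: tangent at (1, 2): λ = (3·1² + 5)/(2·2) ≡ 8/4. 4⁻¹ ≡ 3 (mod 11) since 4·3 = 12 ≡ 1, so λ ≡ 8·3 ≡ 2.
  x = λ² - 1 - 1 = 4 - 2 ≡ 2; y = λ·(1 - 2) - 2 ≡ 7. → (2, 7)
double: tangent at (2, 7): λ = (3·2² + 5)/(2·7) ≡ 6/3. 3⁻¹ ≡ 4 (mod 11), so λ ≡ 6·4 ≡ 2.
  x = λ² - 2 - 2 = 4 - 4 ≡ 0; y = λ·(2 - 0) - 7 ≡ 8. → (0, 8)
4G = (0, 8).
Finally 4G + H:
(0, 8) + (4, 7). λ = (7 - 8)/(4 - 0) ≡ 10/4 mod 11. 4⁻¹ ≡ 3 (mod 11), so λ ≡ 8.
  x = λ² - 0 - 4 = 64 - 4 ≡ 5; y = λ·(0 - 5) - 8 ≡ 7. → (5, 7)

(5, 7)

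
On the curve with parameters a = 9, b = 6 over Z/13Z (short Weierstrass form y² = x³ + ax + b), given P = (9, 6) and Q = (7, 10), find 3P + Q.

First 3P:
Repeated addition: build up to 3P.
2P: tangent at (9, 6): λ = (3·9² + 9)/(2·6) ≡ 5/12. 12⁻¹ ≡ 12 (mod 13), so λ ≡ 5·12 ≡ 8.
  x = λ² - 9 - 9 = 64 - 18 ≡ 7; y = λ·(9 - 7) - 6 ≡ 10. → (7, 10)
3P: (7, 10) + (9, 6). λ = (6 - 10)/(9 - 7) ≡ 9/2 mod 13. 2⁻¹ ≡ 7 (mod 13), so λ ≡ 11.
  x = λ² - 7 - 9 = 121 - 16 ≡ 1; y = λ·(7 - 1) - 10 ≡ 4. → (1, 4)
3P = (1, 4).
Finally 3P + Q:
(1, 4) + (7, 10). λ = (10 - 4)/(7 - 1) ≡ 6/6 mod 13. 6⁻¹ ≡ 11 (mod 13), so λ ≡ 1.
  x = λ² - 1 - 7 = 1 - 8 ≡ 6; y = λ·(1 - 6) - 4 ≡ 4. → (6, 4)

(6, 4)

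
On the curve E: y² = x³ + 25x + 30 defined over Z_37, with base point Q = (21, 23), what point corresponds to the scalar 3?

Repeated addition: build up to 3Q.
2Q: tangent at (21, 23): λ = (3·21² + 25)/(2·23) ≡ 16/9. 9⁻¹ ≡ 33 (mod 37), so λ ≡ 16·33 ≡ 10.
  x = λ² - 21 - 21 = 100 - 42 ≡ 21; y = λ·(21 - 21) - 23 ≡ 14. → (21, 14)
3Q: (21, 14) + (21, 23): same x and y₁ ≡ -y₂, so the sum is ∞.

O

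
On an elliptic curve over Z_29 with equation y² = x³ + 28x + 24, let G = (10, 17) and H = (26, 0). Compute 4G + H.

First 4G:
Double-and-add on 4 = (100)₂. Start with G = (10, 17) for the leading 1-bit.
double: tangent at (10, 17): λ = (3·10² + 28)/(2·17) ≡ 9/5. 5⁻¹ ≡ 6 (mod 29), so λ ≡ 9·6 ≡ 25.
  x = λ² - 10 - 10 = 625 - 20 ≡ 25; y = λ·(10 - 25) - 17 ≡ 14. → (25, 14)
double: tangent at (25, 14): λ = (3·25² + 28)/(2·14) ≡ 18/28. 28⁻¹ ≡ 28 (mod 29), so λ ≡ 18·28 ≡ 11.
  x = λ² - 25 - 25 = 121 - 50 ≡ 13; y = λ·(25 - 13) - 14 ≡ 2. → (13, 2)
4G = (13, 2).
Finally 4G + H:
(13, 2) + (26, 0). λ = (0 - 2)/(26 - 13) ≡ 27/13 mod 29. 13⁻¹ ≡ 9 (mod 29) since 13·9 = 117 ≡ 1, so λ ≡ 11.
  x = λ² - 13 - 26 = 121 - 39 ≡ 24; y = λ·(13 - 24) - 2 ≡ 22. → (24, 22)

(24, 22)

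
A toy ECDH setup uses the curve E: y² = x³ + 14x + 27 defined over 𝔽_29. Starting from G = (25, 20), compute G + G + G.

Repeated addition: build up to 3G.
2G: tangent at (25, 20): λ = (3·25² + 14)/(2·20) ≡ 4/11. 11⁻¹ ≡ 8 (mod 29) since 11·8 = 88 ≡ 1, so λ ≡ 4·8 ≡ 3.
  x = λ² - 25 - 25 = 9 - 50 ≡ 17; y = λ·(25 - 17) - 20 ≡ 4. → (17, 4)
3G: (17, 4) + (25, 20). λ = (20 - 4)/(25 - 17) ≡ 16/8 mod 29. 8⁻¹ ≡ 11 (mod 29), so λ ≡ 2.
  x = λ² - 17 - 25 = 4 - 42 ≡ 20; y = λ·(17 - 20) - 4 ≡ 19. → (20, 19)

(20, 19)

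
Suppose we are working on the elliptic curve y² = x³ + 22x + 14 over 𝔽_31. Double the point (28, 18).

(14, 20)

tangent at (28, 18): λ = (3·28² + 22)/(2·18) ≡ 18/5. 5⁻¹ ≡ 25 (mod 31), so λ ≡ 18·25 ≡ 16.
  x = λ² - 28 - 28 = 256 - 56 ≡ 14; y = λ·(28 - 14) - 18 ≡ 20. → (14, 20)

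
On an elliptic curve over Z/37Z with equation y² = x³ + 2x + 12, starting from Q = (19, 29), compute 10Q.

Double-and-add on 10 = (1010)₂. Start with Q = (19, 29) for the leading 1-bit.
double: tangent at (19, 29): λ = (3·19² + 2)/(2·29) ≡ 12/21. 21⁻¹ ≡ 30 (mod 37), so λ ≡ 12·30 ≡ 27.
  x = λ² - 19 - 19 = 729 - 38 ≡ 25; y = λ·(19 - 25) - 29 ≡ 31. → (25, 31)
double: tangent at (25, 31): λ = (3·25² + 2)/(2·31) ≡ 27/25. 25⁻¹ ≡ 3 (mod 37), so λ ≡ 27·3 ≡ 7.
  x = λ² - 25 - 25 = 49 - 50 ≡ 36; y = λ·(25 - 36) - 31 ≡ 3. → (36, 3)
add Q: (36, 3) + (19, 29). λ = (29 - 3)/(19 - 36) ≡ 26/20 mod 37. 20⁻¹ ≡ 13 (mod 37) since 20·13 = 260 ≡ 1, so λ ≡ 5.
  x = λ² - 36 - 19 = 25 - 55 ≡ 7; y = λ·(36 - 7) - 3 ≡ 31. → (7, 31)
double: tangent at (7, 31): λ = (3·7² + 2)/(2·31) ≡ 1/25. 25⁻¹ ≡ 3 (mod 37) since 25·3 = 75 ≡ 1, so λ ≡ 1·3 ≡ 3.
  x = λ² - 7 - 7 = 9 - 14 ≡ 32; y = λ·(7 - 32) - 31 ≡ 5. → (32, 5)

(32, 5)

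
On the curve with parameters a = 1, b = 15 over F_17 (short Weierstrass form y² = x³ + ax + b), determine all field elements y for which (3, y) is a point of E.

x³ + 1x + 15 = 45 ≡ 11 (mod 17).
11 is a non-residue mod 17; no y exists.

none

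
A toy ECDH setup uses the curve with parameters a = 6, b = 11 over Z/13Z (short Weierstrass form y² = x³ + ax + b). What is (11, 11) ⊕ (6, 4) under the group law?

(11, 11) + (6, 4). λ = (4 - 11)/(6 - 11) ≡ 6/8 mod 13. 8⁻¹ ≡ 5 (mod 13) since 8·5 = 40 ≡ 1, so λ ≡ 4.
  x = λ² - 11 - 6 = 16 - 17 ≡ 12; y = λ·(11 - 12) - 11 ≡ 11. → (12, 11)

(12, 11)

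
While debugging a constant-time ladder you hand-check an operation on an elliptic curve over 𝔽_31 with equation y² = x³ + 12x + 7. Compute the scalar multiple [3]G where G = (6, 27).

(0, 21)

Repeated addition: build up to 3G.
2G: tangent at (6, 27): λ = (3·6² + 12)/(2·27) ≡ 27/23. 23⁻¹ ≡ 27 (mod 31), so λ ≡ 27·27 ≡ 16.
  x = λ² - 6 - 6 = 256 - 12 ≡ 27; y = λ·(6 - 27) - 27 ≡ 9. → (27, 9)
3G: (27, 9) + (6, 27). λ = (27 - 9)/(6 - 27) ≡ 18/10 mod 31. 10⁻¹ ≡ 28 (mod 31) since 10·28 = 280 ≡ 1, so λ ≡ 8.
  x = λ² - 27 - 6 = 64 - 33 ≡ 0; y = λ·(27 - 0) - 9 ≡ 21. → (0, 21)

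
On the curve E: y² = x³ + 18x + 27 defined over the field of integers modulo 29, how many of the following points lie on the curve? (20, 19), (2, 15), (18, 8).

1

(20, 19): 19² ≡ 13, rhs ≡ 6 → off.
(2, 15): 15² ≡ 22, rhs ≡ 13 → off.
(18, 8): 8² ≡ 6, rhs ≡ 6 → on.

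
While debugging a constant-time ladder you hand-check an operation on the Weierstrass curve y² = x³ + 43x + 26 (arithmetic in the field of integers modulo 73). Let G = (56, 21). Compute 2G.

tangent at (56, 21): λ = (3·56² + 43)/(2·21) ≡ 34/42. 42⁻¹ ≡ 40 (mod 73), so λ ≡ 34·40 ≡ 46.
  x = λ² - 56 - 56 = 2116 - 112 ≡ 33; y = λ·(56 - 33) - 21 ≡ 15. → (33, 15)

(33, 15)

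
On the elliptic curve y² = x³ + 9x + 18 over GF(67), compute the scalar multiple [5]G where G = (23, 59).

(30, 35)

Double-and-add on 5 = (101)₂. Start with G = (23, 59) for the leading 1-bit.
double: tangent at (23, 59): λ = (3·23² + 9)/(2·59) ≡ 55/51. 51⁻¹ ≡ 46 (mod 67), so λ ≡ 55·46 ≡ 51.
  x = λ² - 23 - 23 = 2601 - 46 ≡ 9; y = λ·(23 - 9) - 59 ≡ 52. → (9, 52)
double: tangent at (9, 52): λ = (3·9² + 9)/(2·52) ≡ 51/37. 37⁻¹ ≡ 29 (mod 67) since 37·29 = 1073 ≡ 1, so λ ≡ 51·29 ≡ 5.
  x = λ² - 9 - 9 = 25 - 18 ≡ 7; y = λ·(9 - 7) - 52 ≡ 25. → (7, 25)
add G: (7, 25) + (23, 59). λ = (59 - 25)/(23 - 7) ≡ 34/16 mod 67. 16⁻¹ ≡ 21 (mod 67) since 16·21 = 336 ≡ 1, so λ ≡ 44.
  x = λ² - 7 - 23 = 1936 - 30 ≡ 30; y = λ·(7 - 30) - 25 ≡ 35. → (30, 35)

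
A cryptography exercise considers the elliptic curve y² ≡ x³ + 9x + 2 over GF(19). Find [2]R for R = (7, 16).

(16, 9)

tangent at (7, 16): λ = (3·7² + 9)/(2·16) ≡ 4/13. 13⁻¹ ≡ 3 (mod 19), so λ ≡ 4·3 ≡ 12.
  x = λ² - 7 - 7 = 144 - 14 ≡ 16; y = λ·(7 - 16) - 16 ≡ 9. → (16, 9)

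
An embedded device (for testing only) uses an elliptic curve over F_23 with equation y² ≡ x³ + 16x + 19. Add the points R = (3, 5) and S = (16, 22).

(3, 5) + (16, 22). λ = (22 - 5)/(16 - 3) ≡ 17/13 mod 23. 13⁻¹ ≡ 16 (mod 23) since 13·16 = 208 ≡ 1, so λ ≡ 19.
  x = λ² - 3 - 16 = 361 - 19 ≡ 20; y = λ·(3 - 20) - 5 ≡ 17. → (20, 17)

(20, 17)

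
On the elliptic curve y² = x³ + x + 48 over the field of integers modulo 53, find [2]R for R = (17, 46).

tangent at (17, 46): λ = (3·17² + 1)/(2·46) ≡ 20/39. 39⁻¹ ≡ 34 (mod 53) since 39·34 = 1326 ≡ 1, so λ ≡ 20·34 ≡ 44.
  x = λ² - 17 - 17 = 1936 - 34 ≡ 47; y = λ·(17 - 47) - 46 ≡ 12. → (47, 12)

(47, 12)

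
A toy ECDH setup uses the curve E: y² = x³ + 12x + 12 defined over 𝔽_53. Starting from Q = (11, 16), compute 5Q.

Double-and-add on 5 = (101)₂. Start with Q = (11, 16) for the leading 1-bit.
double: tangent at (11, 16): λ = (3·11² + 12)/(2·16) ≡ 4/32. 32⁻¹ ≡ 5 (mod 53), so λ ≡ 4·5 ≡ 20.
  x = λ² - 11 - 11 = 400 - 22 ≡ 7; y = λ·(11 - 7) - 16 ≡ 11. → (7, 11)
double: tangent at (7, 11): λ = (3·7² + 12)/(2·11) ≡ 0/22. 22⁻¹ ≡ 41 (mod 53) since 22·41 = 902 ≡ 1, so λ ≡ 0·41 ≡ 0.
  x = λ² - 7 - 7 = 0 - 14 ≡ 39; y = λ·(7 - 39) - 11 ≡ 42. → (39, 42)
add Q: (39, 42) + (11, 16). λ = (16 - 42)/(11 - 39) ≡ 27/25 mod 53. 25⁻¹ ≡ 17 (mod 53), so λ ≡ 35.
  x = λ² - 39 - 11 = 1225 - 50 ≡ 9; y = λ·(39 - 9) - 42 ≡ 1. → (9, 1)

(9, 1)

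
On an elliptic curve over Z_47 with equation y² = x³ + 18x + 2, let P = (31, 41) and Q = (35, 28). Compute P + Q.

(31, 41) + (35, 28). λ = (28 - 41)/(35 - 31) ≡ 34/4 mod 47. 4⁻¹ ≡ 12 (mod 47) since 4·12 = 48 ≡ 1, so λ ≡ 32.
  x = λ² - 31 - 35 = 1024 - 66 ≡ 18; y = λ·(31 - 18) - 41 ≡ 46. → (18, 46)

(18, 46)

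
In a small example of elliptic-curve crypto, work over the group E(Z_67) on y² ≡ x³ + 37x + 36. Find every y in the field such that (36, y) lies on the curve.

x³ + 37x + 36 = 48024 ≡ 52 (mod 67).
52 is a non-residue mod 67; no y exists.

none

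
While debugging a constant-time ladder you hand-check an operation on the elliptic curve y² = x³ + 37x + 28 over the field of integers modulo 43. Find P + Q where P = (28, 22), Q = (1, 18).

(6, 37)

(28, 22) + (1, 18). λ = (18 - 22)/(1 - 28) ≡ 39/16 mod 43. 16⁻¹ ≡ 35 (mod 43), so λ ≡ 32.
  x = λ² - 28 - 1 = 1024 - 29 ≡ 6; y = λ·(28 - 6) - 22 ≡ 37. → (6, 37)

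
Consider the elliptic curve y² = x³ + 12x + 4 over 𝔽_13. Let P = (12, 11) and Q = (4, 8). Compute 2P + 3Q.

(2, 7)

First 2P:
Repeated addition: build up to 2P.
2P: tangent at (12, 11): λ = (3·12² + 12)/(2·11) ≡ 2/9. 9⁻¹ ≡ 3 (mod 13) since 9·3 = 27 ≡ 1, so λ ≡ 2·3 ≡ 6.
  x = λ² - 12 - 12 = 36 - 24 ≡ 12; y = λ·(12 - 12) - 11 ≡ 2. → (12, 2)
2P = (12, 2).
Next 3Q:
Repeated addition: build up to 3Q.
2Q: tangent at (4, 8): λ = (3·4² + 12)/(2·8) ≡ 8/3. 3⁻¹ ≡ 9 (mod 13), so λ ≡ 8·9 ≡ 7.
  x = λ² - 4 - 4 = 49 - 8 ≡ 2; y = λ·(4 - 2) - 8 ≡ 6. → (2, 6)
3Q: (2, 6) + (4, 8). λ = (8 - 6)/(4 - 2) ≡ 2/2 mod 13. 2⁻¹ ≡ 7 (mod 13) since 2·7 = 14 ≡ 1, so λ ≡ 1.
  x = λ² - 2 - 4 = 1 - 6 ≡ 8; y = λ·(2 - 8) - 6 ≡ 1. → (8, 1)
3Q = (8, 1).
Finally 2P + 3Q:
(12, 2) + (8, 1). λ = (1 - 2)/(8 - 12) ≡ 12/9 mod 13. 9⁻¹ ≡ 3 (mod 13), so λ ≡ 10.
  x = λ² - 12 - 8 = 100 - 20 ≡ 2; y = λ·(12 - 2) - 2 ≡ 7. → (2, 7)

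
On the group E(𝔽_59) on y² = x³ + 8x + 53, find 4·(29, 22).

Write P = (29, 22).
Repeated addition: build up to 4P.
2P: tangent at (29, 22): λ = (3·29² + 8)/(2·22) ≡ 53/44. 44⁻¹ ≡ 55 (mod 59) since 44·55 = 2420 ≡ 1, so λ ≡ 53·55 ≡ 24.
  x = λ² - 29 - 29 = 576 - 58 ≡ 46; y = λ·(29 - 46) - 22 ≡ 42. → (46, 42)
3P: (46, 42) + (29, 22). λ = (22 - 42)/(29 - 46) ≡ 39/42 mod 59. 42⁻¹ ≡ 52 (mod 59), so λ ≡ 22.
  x = λ² - 46 - 29 = 484 - 75 ≡ 55; y = λ·(46 - 55) - 42 ≡ 55. → (55, 55)
4P: (55, 55) + (29, 22). λ = (22 - 55)/(29 - 55) ≡ 26/33 mod 59. 33⁻¹ ≡ 34 (mod 59), so λ ≡ 58.
  x = λ² - 55 - 29 = 3364 - 84 ≡ 35; y = λ·(55 - 35) - 55 ≡ 43. → (35, 43)

(35, 43)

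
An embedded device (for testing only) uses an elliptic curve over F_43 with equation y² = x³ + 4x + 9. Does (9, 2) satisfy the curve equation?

no

y² = 2² ≡ 4; x³ + 4x + 9 = 774 ≡ 0 (mod 43). 4 ≠ 0.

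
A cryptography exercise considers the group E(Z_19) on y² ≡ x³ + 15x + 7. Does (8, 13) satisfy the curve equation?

no

y² = 13² ≡ 17; x³ + 15x + 7 = 639 ≡ 12 (mod 19). 17 ≠ 12.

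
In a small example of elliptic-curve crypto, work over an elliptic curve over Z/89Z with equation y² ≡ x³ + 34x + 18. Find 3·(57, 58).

Write P = (57, 58).
Repeated addition: build up to 3P.
2P: tangent at (57, 58): λ = (3·57² + 34)/(2·58) ≡ 80/27. 27⁻¹ ≡ 33 (mod 89), so λ ≡ 80·33 ≡ 59.
  x = λ² - 57 - 57 = 3481 - 114 ≡ 74; y = λ·(57 - 74) - 58 ≡ 7. → (74, 7)
3P: (74, 7) + (57, 58). λ = (58 - 7)/(57 - 74) ≡ 51/72 mod 89. 72⁻¹ ≡ 68 (mod 89) since 72·68 = 4896 ≡ 1, so λ ≡ 86.
  x = λ² - 74 - 57 = 7396 - 131 ≡ 56; y = λ·(74 - 56) - 7 ≡ 28. → (56, 28)

(56, 28)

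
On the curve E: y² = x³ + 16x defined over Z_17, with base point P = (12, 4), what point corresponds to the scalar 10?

Repeated addition: build up to 10P.
2P: tangent at (12, 4): λ = (3·12² + 16)/(2·4) ≡ 6/8. 8⁻¹ ≡ 15 (mod 17) since 8·15 = 120 ≡ 1, so λ ≡ 6·15 ≡ 5.
  x = λ² - 12 - 12 = 25 - 24 ≡ 1; y = λ·(12 - 1) - 4 ≡ 0. → (1, 0)
3P: (1, 0) + (12, 4). λ = (4 - 0)/(12 - 1) ≡ 4/11 mod 17. 11⁻¹ ≡ 14 (mod 17) since 11·14 = 154 ≡ 1, so λ ≡ 5.
  x = λ² - 1 - 12 = 25 - 13 ≡ 12; y = λ·(1 - 12) - 0 ≡ 13. → (12, 13)
4P: (12, 13) + (12, 4): same x and y₁ ≡ -y₂, so the sum is O.
5P: O + (12, 4) = (12, 4) (identity).
6P: tangent at (12, 4): λ = (3·12² + 16)/(2·4) ≡ 6/8. 8⁻¹ ≡ 15 (mod 17), so λ ≡ 6·15 ≡ 5.
  x = λ² - 12 - 12 = 25 - 24 ≡ 1; y = λ·(12 - 1) - 4 ≡ 0. → (1, 0)
7P: (1, 0) + (12, 4). λ = (4 - 0)/(12 - 1) ≡ 4/11 mod 17. 11⁻¹ ≡ 14 (mod 17), so λ ≡ 5.
  x = λ² - 1 - 12 = 25 - 13 ≡ 12; y = λ·(1 - 12) - 0 ≡ 13. → (12, 13)
8P: (12, 13) + (12, 4): same x and y₁ ≡ -y₂, so the sum is O.
9P: O + (12, 4) = (12, 4) (identity).
10P: tangent at (12, 4): λ = (3·12² + 16)/(2·4) ≡ 6/8. 8⁻¹ ≡ 15 (mod 17), so λ ≡ 6·15 ≡ 5.
  x = λ² - 12 - 12 = 25 - 24 ≡ 1; y = λ·(12 - 1) - 4 ≡ 0. → (1, 0)

(1, 0)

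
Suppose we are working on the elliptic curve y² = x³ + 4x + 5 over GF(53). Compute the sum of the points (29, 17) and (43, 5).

(25, 25)

(29, 17) + (43, 5). λ = (5 - 17)/(43 - 29) ≡ 41/14 mod 53. 14⁻¹ ≡ 19 (mod 53), so λ ≡ 37.
  x = λ² - 29 - 43 = 1369 - 72 ≡ 25; y = λ·(29 - 25) - 17 ≡ 25. → (25, 25)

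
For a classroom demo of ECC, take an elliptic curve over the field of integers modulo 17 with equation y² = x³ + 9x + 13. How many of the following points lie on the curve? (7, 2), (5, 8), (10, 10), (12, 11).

2

(7, 2): 2² ≡ 4, rhs ≡ 11 → off.
(5, 8): 8² ≡ 13, rhs ≡ 13 → on.
(10, 10): 10² ≡ 15, rhs ≡ 15 → on.
(12, 11): 11² ≡ 2, rhs ≡ 13 → off.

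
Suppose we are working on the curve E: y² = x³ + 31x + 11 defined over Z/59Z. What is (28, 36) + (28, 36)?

(18, 18)

tangent at (28, 36): λ = (3·28² + 31)/(2·36) ≡ 23/13. 13⁻¹ ≡ 50 (mod 59) since 13·50 = 650 ≡ 1, so λ ≡ 23·50 ≡ 29.
  x = λ² - 28 - 28 = 841 - 56 ≡ 18; y = λ·(28 - 18) - 36 ≡ 18. → (18, 18)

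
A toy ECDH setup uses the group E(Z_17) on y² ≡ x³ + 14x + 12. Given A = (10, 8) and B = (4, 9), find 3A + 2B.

(11, 16)

First 3A:
Repeated addition: build up to 3A.
2A: tangent at (10, 8): λ = (3·10² + 14)/(2·8) ≡ 8/16. 16⁻¹ ≡ 16 (mod 17) since 16·16 = 256 ≡ 1, so λ ≡ 8·16 ≡ 9.
  x = λ² - 10 - 10 = 81 - 20 ≡ 10; y = λ·(10 - 10) - 8 ≡ 9. → (10, 9)
3A: (10, 9) + (10, 8): same x and y₁ ≡ -y₂, so the sum is 𝒪.
3A = 𝒪.
Next 2B:
Repeated addition: build up to 2B.
2B: tangent at (4, 9): λ = (3·4² + 14)/(2·9) ≡ 11/1. 1⁻¹ ≡ 1 (mod 17) since 1·1 = 1 ≡ 1, so λ ≡ 11·1 ≡ 11.
  x = λ² - 4 - 4 = 121 - 8 ≡ 11; y = λ·(4 - 11) - 9 ≡ 16. → (11, 16)
2B = (11, 16).
Finally 3A + 2B:
𝒪 + (11, 16) = (11, 16) (identity).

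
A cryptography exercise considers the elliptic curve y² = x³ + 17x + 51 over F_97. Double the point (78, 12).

(2, 44)

tangent at (78, 12): λ = (3·78² + 17)/(2·12) ≡ 33/24. 24⁻¹ ≡ 93 (mod 97) since 24·93 = 2232 ≡ 1, so λ ≡ 33·93 ≡ 62.
  x = λ² - 78 - 78 = 3844 - 156 ≡ 2; y = λ·(78 - 2) - 12 ≡ 44. → (2, 44)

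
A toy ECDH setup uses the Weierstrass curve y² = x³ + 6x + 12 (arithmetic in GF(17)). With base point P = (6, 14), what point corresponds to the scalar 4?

Repeated addition: build up to 4P.
2P: tangent at (6, 14): λ = (3·6² + 6)/(2·14) ≡ 12/11. 11⁻¹ ≡ 14 (mod 17), so λ ≡ 12·14 ≡ 15.
  x = λ² - 6 - 6 = 225 - 12 ≡ 9; y = λ·(6 - 9) - 14 ≡ 9. → (9, 9)
3P: (9, 9) + (6, 14). λ = (14 - 9)/(6 - 9) ≡ 5/14 mod 17. 14⁻¹ ≡ 11 (mod 17) since 14·11 = 154 ≡ 1, so λ ≡ 4.
  x = λ² - 9 - 6 = 16 - 15 ≡ 1; y = λ·(9 - 1) - 9 ≡ 6. → (1, 6)
4P: (1, 6) + (6, 14). λ = (14 - 6)/(6 - 1) ≡ 8/5 mod 17. 5⁻¹ ≡ 7 (mod 17), so λ ≡ 5.
  x = λ² - 1 - 6 = 25 - 7 ≡ 1; y = λ·(1 - 1) - 6 ≡ 11. → (1, 11)

(1, 11)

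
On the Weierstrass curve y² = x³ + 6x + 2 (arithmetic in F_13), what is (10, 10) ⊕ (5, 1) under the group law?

(10, 10) + (5, 1). λ = (1 - 10)/(5 - 10) ≡ 4/8 mod 13. 8⁻¹ ≡ 5 (mod 13) since 8·5 = 40 ≡ 1, so λ ≡ 7.
  x = λ² - 10 - 5 = 49 - 15 ≡ 8; y = λ·(10 - 8) - 10 ≡ 4. → (8, 4)

(8, 4)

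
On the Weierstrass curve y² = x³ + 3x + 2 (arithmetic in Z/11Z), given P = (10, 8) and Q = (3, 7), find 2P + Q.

First 2P:
Repeated addition: build up to 2P.
2P: tangent at (10, 8): λ = (3·10² + 3)/(2·8) ≡ 6/5. 5⁻¹ ≡ 9 (mod 11), so λ ≡ 6·9 ≡ 10.
  x = λ² - 10 - 10 = 100 - 20 ≡ 3; y = λ·(10 - 3) - 8 ≡ 7. → (3, 7)
2P = (3, 7).
Finally 2P + Q:
tangent at (3, 7): λ = (3·3² + 3)/(2·7) ≡ 8/3. 3⁻¹ ≡ 4 (mod 11), so λ ≡ 8·4 ≡ 10.
  x = λ² - 3 - 3 = 100 - 6 ≡ 6; y = λ·(3 - 6) - 7 ≡ 7. → (6, 7)

(6, 7)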